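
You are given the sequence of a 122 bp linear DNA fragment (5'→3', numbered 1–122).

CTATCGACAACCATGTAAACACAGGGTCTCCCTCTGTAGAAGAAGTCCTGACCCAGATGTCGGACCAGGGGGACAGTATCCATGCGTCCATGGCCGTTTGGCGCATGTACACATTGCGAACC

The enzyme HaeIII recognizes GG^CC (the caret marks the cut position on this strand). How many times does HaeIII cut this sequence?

1

GGCC occurs starting at position 92.
HaeIII cuts at 1 site.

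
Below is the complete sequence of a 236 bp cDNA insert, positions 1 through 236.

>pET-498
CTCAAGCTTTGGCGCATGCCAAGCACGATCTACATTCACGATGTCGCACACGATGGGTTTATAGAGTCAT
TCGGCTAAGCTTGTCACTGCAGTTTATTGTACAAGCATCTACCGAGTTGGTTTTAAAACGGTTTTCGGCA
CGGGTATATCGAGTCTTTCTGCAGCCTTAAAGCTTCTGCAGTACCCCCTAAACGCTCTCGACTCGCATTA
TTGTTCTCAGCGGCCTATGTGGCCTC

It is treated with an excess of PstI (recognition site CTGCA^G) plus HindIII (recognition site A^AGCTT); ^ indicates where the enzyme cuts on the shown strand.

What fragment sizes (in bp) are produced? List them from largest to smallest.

73, 72, 56, 14, 10, 7, 4 bp

PstI sites (CTGCAG) start at positions 87, 159, 176.
PstI cuts after base 5 of each site (before the last base), so after positions 91, 163, 180.
HindIII sites (AAGCTT) start at positions 4, 77, 170.
HindIII cuts after the first base of each site, so after positions 4, 77, 170.
Combined cut positions: 4, 77, 91, 163, 170, 180.
Linear molecule, 6 cuts → 7 fragments:
  1–4 → 4 bp
  5–77 → 73 bp
  78–91 → 14 bp
  92–163 → 72 bp
  164–170 → 7 bp
  171–180 → 10 bp
  181–236 → 56 bp
Sorted largest to smallest: 73, 72, 56, 14, 10, 7, 4 bp.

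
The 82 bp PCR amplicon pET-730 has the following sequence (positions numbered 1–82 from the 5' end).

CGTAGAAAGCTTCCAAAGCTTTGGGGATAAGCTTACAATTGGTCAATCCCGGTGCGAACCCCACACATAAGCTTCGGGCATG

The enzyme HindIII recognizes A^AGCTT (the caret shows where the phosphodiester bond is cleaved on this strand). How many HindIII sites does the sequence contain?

AAGCTT occurs starting at positions 7, 16, 29, 69.
HindIII cuts at 4 sites.

4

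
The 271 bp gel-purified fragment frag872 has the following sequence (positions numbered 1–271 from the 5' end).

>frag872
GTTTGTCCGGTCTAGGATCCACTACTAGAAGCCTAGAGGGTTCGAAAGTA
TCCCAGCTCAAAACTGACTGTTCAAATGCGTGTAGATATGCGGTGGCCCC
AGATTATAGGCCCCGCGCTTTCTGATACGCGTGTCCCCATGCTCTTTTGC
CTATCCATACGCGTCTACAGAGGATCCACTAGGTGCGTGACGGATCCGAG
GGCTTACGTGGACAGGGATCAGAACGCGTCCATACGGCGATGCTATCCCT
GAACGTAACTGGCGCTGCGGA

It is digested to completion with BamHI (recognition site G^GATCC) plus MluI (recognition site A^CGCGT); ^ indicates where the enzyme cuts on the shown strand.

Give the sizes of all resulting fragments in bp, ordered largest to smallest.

112, 47, 32, 32, 20, 15, 13 bp

BamHI sites (GGATCC) start at positions 15, 172, 192.
BamHI cuts after the first base of each site, so after positions 15, 172, 192.
MluI sites (ACGCGT) start at positions 127, 159, 224.
MluI cuts after the first base of each site, so after positions 127, 159, 224.
Combined cut positions: 15, 127, 159, 172, 192, 224.
Linear molecule, 6 cuts → 7 fragments:
  1–15 → 15 bp
  16–127 → 112 bp
  128–159 → 32 bp
  160–172 → 13 bp
  173–192 → 20 bp
  193–224 → 32 bp
  225–271 → 47 bp
Sorted largest to smallest: 112, 47, 32, 32, 20, 15, 13 bp.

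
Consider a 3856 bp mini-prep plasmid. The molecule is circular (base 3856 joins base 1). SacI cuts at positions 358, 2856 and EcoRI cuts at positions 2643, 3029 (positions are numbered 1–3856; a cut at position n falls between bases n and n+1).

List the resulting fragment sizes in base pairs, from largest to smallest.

2285, 1185, 213, 173 bp

Combined cut positions (sorted): 358, 2643, 2856, 3029.
Circular molecule, 4 cuts → 4 fragments:
  2643 − 358 = 2285 bp
  2856 − 2643 = 213 bp
  3029 − 2856 = 173 bp
  wrap: 3856 − 3029 + 358 = 1185 bp
Sorted largest to smallest: 2285, 1185, 213, 173 bp.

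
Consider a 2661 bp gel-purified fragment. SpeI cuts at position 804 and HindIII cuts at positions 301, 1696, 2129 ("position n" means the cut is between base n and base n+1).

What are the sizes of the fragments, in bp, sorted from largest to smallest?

892, 532, 503, 433, 301 bp

Combined cut positions (sorted): 301, 804, 1696, 2129.
Linear molecule, 4 cuts → 5 fragments:
  301 − 0 = 301 bp
  804 − 301 = 503 bp
  1696 − 804 = 892 bp
  2129 − 1696 = 433 bp
  2661 − 2129 = 532 bp
Sorted largest to smallest: 892, 532, 503, 433, 301 bp.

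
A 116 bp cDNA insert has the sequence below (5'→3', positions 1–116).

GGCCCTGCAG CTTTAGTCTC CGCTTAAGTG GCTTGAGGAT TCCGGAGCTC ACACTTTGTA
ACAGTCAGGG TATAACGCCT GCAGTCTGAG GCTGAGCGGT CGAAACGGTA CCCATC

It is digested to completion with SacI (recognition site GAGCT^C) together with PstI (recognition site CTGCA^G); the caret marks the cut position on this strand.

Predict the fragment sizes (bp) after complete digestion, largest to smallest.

40, 34, 33, 9 bp

The SacI site (GAGCTC) starts at position 45.
SacI cuts after base 5 of each site (before the last base), so after position 49.
PstI sites (CTGCAG) start at positions 5, 79.
PstI cuts after base 5 of each site (before the last base), so after positions 9, 83.
Combined cut positions: 9, 49, 83.
Linear molecule, 3 cuts → 4 fragments:
  1–9 → 9 bp
  10–49 → 40 bp
  50–83 → 34 bp
  84–116 → 33 bp
Sorted largest to smallest: 40, 34, 33, 9 bp.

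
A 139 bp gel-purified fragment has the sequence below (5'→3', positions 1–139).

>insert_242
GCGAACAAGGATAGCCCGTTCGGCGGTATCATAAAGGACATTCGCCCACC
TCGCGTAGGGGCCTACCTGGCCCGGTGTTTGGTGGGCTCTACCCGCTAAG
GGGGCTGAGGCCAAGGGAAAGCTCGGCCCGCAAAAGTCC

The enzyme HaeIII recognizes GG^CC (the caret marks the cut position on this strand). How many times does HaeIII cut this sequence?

4

GGCC occurs starting at positions 60, 69, 109, 125.
HaeIII cuts at 4 sites.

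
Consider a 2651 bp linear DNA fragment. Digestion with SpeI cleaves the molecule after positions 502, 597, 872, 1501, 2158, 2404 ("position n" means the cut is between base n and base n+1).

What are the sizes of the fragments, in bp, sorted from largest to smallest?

657, 629, 502, 275, 247, 246, 95 bp

Linear molecule, 6 cuts → 7 fragments:
  502 − 0 = 502 bp
  597 − 502 = 95 bp
  872 − 597 = 275 bp
  1501 − 872 = 629 bp
  2158 − 1501 = 657 bp
  2404 − 2158 = 246 bp
  2651 − 2404 = 247 bp
Sorted largest to smallest: 657, 629, 502, 275, 247, 246, 95 bp.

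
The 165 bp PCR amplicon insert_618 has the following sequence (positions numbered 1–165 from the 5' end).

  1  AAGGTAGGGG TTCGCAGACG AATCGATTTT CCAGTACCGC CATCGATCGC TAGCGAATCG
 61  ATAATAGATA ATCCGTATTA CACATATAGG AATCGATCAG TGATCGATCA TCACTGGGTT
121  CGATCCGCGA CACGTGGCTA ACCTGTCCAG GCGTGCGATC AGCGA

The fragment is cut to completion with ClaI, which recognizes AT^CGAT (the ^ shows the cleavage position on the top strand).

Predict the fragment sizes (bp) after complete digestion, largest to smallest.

ClaI sites (ATCGAT) start at positions 22, 42, 57, 92, 103.
ClaI cuts after base 2 of each site, so after positions 23, 43, 58, 93, 104.
Linear molecule, 5 cuts → 6 fragments:
  1–23 → 23 bp
  24–43 → 20 bp
  44–58 → 15 bp
  59–93 → 35 bp
  94–104 → 11 bp
  105–165 → 61 bp
Sorted largest to smallest: 61, 35, 23, 20, 15, 11 bp.

61, 35, 23, 20, 15, 11 bp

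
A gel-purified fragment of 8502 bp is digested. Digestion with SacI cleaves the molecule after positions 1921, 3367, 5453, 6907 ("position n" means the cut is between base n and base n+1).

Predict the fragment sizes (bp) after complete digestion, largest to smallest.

Linear molecule, 4 cuts → 5 fragments:
  1921 − 0 = 1921 bp
  3367 − 1921 = 1446 bp
  5453 − 3367 = 2086 bp
  6907 − 5453 = 1454 bp
  8502 − 6907 = 1595 bp
Sorted largest to smallest: 2086, 1921, 1595, 1454, 1446 bp.

2086, 1921, 1595, 1454, 1446 bp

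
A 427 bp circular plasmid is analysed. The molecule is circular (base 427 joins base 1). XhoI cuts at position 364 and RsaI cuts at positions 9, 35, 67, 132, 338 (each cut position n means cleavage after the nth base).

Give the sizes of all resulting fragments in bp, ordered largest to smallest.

206, 72, 65, 32, 26, 26 bp

Combined cut positions (sorted): 9, 35, 67, 132, 338, 364.
Circular molecule, 6 cuts → 6 fragments:
  35 − 9 = 26 bp
  67 − 35 = 32 bp
  132 − 67 = 65 bp
  338 − 132 = 206 bp
  364 − 338 = 26 bp
  wrap: 427 − 364 + 9 = 72 bp
Sorted largest to smallest: 206, 72, 65, 32, 26, 26 bp.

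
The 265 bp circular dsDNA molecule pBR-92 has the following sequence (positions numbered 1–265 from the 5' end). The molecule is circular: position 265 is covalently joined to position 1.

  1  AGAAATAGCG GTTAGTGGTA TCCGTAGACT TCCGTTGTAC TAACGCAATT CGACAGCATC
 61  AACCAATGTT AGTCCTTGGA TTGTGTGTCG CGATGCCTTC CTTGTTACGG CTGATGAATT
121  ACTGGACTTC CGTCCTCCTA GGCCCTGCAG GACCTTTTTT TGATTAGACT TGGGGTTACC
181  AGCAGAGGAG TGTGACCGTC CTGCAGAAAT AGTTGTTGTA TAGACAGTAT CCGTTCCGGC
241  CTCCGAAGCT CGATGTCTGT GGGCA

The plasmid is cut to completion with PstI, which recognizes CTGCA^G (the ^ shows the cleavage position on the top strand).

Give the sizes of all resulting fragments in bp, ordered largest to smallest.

PstI sites (CTGCAG) start at positions 145, 201.
PstI cuts after base 5 of each site (before the last base), so after positions 149, 205.
Circular molecule, 2 cuts → 2 fragments:
  150–205 → 56 bp
  206–265 then 1–149 → 60 + 149 = 209 bp
Sorted largest to smallest: 209, 56 bp.

209, 56 bp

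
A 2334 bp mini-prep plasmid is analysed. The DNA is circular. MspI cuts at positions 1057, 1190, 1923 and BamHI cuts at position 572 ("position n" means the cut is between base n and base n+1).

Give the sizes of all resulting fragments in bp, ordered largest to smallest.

Combined cut positions (sorted): 572, 1057, 1190, 1923.
Circular molecule, 4 cuts → 4 fragments:
  1057 − 572 = 485 bp
  1190 − 1057 = 133 bp
  1923 − 1190 = 733 bp
  wrap: 2334 − 1923 + 572 = 983 bp
Sorted largest to smallest: 983, 733, 485, 133 bp.

983, 733, 485, 133 bp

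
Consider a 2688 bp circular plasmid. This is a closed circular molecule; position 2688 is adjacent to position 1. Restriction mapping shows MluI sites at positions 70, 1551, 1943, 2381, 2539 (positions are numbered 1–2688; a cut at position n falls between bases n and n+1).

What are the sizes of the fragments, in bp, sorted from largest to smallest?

1481, 438, 392, 219, 158 bp

Circular molecule, 5 cuts → 5 fragments:
  1551 − 70 = 1481 bp
  1943 − 1551 = 392 bp
  2381 − 1943 = 438 bp
  2539 − 2381 = 158 bp
  wrap: 2688 − 2539 + 70 = 219 bp
Sorted largest to smallest: 1481, 438, 392, 219, 158 bp.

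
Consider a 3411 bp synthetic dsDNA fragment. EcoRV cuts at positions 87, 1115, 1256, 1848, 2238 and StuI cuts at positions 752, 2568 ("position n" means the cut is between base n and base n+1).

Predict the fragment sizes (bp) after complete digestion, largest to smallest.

843, 665, 592, 390, 363, 330, 141, 87 bp

Combined cut positions (sorted): 87, 752, 1115, 1256, 1848, 2238, 2568.
Linear molecule, 7 cuts → 8 fragments:
  87 − 0 = 87 bp
  752 − 87 = 665 bp
  1115 − 752 = 363 bp
  1256 − 1115 = 141 bp
  1848 − 1256 = 592 bp
  2238 − 1848 = 390 bp
  2568 − 2238 = 330 bp
  3411 − 2568 = 843 bp
Sorted largest to smallest: 843, 665, 592, 390, 363, 330, 141, 87 bp.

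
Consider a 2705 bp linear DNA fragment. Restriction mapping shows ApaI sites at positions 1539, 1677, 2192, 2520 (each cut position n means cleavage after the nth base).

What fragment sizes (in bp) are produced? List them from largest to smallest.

Linear molecule, 4 cuts → 5 fragments:
  1539 − 0 = 1539 bp
  1677 − 1539 = 138 bp
  2192 − 1677 = 515 bp
  2520 − 2192 = 328 bp
  2705 − 2520 = 185 bp
Sorted largest to smallest: 1539, 515, 328, 185, 138 bp.

1539, 515, 328, 185, 138 bp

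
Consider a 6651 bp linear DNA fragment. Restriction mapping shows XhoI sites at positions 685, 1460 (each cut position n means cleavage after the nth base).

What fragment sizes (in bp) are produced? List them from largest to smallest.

5191, 775, 685 bp

Linear molecule, 2 cuts → 3 fragments:
  685 − 0 = 685 bp
  1460 − 685 = 775 bp
  6651 − 1460 = 5191 bp
Sorted largest to smallest: 5191, 775, 685 bp.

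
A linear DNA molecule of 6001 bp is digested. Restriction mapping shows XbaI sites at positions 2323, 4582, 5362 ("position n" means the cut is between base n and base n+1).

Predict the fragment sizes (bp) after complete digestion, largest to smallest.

Linear molecule, 3 cuts → 4 fragments:
  2323 − 0 = 2323 bp
  4582 − 2323 = 2259 bp
  5362 − 4582 = 780 bp
  6001 − 5362 = 639 bp
Sorted largest to smallest: 2323, 2259, 780, 639 bp.

2323, 2259, 780, 639 bp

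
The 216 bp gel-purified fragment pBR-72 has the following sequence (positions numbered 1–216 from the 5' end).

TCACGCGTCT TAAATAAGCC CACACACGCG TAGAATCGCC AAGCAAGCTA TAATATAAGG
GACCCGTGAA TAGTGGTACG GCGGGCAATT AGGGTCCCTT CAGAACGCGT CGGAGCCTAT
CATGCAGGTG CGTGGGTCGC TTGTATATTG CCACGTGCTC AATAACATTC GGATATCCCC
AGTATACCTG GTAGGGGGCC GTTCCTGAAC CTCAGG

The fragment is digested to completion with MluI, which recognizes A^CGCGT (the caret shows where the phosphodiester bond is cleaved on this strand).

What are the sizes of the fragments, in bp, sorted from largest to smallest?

MluI sites (ACGCGT) start at positions 3, 26, 105.
MluI cuts after the first base of each site, so after positions 3, 26, 105.
Linear molecule, 3 cuts → 4 fragments:
  1–3 → 3 bp
  4–26 → 23 bp
  27–105 → 79 bp
  106–216 → 111 bp
Sorted largest to smallest: 111, 79, 23, 3 bp.

111, 79, 23, 3 bp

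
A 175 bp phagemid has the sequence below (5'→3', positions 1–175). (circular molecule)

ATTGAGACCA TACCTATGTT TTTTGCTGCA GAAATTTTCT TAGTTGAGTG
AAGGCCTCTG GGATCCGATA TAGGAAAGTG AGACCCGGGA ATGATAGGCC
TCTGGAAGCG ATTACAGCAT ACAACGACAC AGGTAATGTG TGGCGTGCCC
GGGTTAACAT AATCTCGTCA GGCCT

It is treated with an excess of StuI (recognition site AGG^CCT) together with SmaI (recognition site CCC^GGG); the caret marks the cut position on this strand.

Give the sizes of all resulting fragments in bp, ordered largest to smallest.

StuI sites (AGGCCT) start at positions 52, 96, 170.
StuI cuts after base 3 of each site, so after positions 54, 98, 172.
SmaI sites (CCCGGG) start at positions 84, 148.
SmaI cuts after base 3 of each site, so after positions 86, 150.
Combined cut positions: 54, 86, 98, 150, 172.
Circular molecule, 5 cuts → 5 fragments:
  55–86 → 32 bp
  87–98 → 12 bp
  99–150 → 52 bp
  151–172 → 22 bp
  173–175 then 1–54 → 3 + 54 = 57 bp
Sorted largest to smallest: 57, 52, 32, 22, 12 bp.

57, 52, 32, 22, 12 bp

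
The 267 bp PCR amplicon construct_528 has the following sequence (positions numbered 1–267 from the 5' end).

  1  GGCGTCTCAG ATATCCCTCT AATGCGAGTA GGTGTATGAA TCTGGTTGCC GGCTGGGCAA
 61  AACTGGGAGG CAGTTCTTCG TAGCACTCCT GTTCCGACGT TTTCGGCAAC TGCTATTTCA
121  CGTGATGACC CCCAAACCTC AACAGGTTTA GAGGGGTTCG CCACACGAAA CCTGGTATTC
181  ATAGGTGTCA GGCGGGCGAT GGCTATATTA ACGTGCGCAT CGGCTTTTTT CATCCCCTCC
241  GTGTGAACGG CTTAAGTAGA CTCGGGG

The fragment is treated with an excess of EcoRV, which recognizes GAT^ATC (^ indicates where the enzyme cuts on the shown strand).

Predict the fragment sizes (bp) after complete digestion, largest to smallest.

255, 12 bp

The EcoRV site (GATATC) starts at position 10.
EcoRV cuts after base 3 of each site, so after position 12.
Linear molecule, 1 cut → 2 fragments:
  1–12 → 12 bp
  13–267 → 255 bp
Sorted largest to smallest: 255, 12 bp.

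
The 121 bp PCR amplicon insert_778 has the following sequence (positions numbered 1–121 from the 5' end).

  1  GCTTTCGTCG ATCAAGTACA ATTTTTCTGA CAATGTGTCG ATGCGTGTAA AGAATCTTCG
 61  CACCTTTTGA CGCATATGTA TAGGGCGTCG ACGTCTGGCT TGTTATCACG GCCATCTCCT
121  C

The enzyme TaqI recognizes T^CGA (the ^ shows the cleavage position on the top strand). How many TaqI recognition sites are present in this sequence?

3

TCGA occurs starting at positions 8, 38, 88.
TaqI cuts at 3 sites.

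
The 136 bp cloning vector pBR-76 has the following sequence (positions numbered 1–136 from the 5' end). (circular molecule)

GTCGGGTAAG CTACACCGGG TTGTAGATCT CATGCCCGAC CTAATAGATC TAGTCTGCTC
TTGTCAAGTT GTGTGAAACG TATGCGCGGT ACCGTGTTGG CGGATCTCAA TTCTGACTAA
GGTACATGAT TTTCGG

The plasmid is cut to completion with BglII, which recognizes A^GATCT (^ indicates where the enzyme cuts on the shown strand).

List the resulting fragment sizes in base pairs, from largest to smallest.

BglII sites (AGATCT) start at positions 25, 46.
BglII cuts after the first base of each site, so after positions 25, 46.
Circular molecule, 2 cuts → 2 fragments:
  26–46 → 21 bp
  47–136 then 1–25 → 90 + 25 = 115 bp
Sorted largest to smallest: 115, 21 bp.

115, 21 bp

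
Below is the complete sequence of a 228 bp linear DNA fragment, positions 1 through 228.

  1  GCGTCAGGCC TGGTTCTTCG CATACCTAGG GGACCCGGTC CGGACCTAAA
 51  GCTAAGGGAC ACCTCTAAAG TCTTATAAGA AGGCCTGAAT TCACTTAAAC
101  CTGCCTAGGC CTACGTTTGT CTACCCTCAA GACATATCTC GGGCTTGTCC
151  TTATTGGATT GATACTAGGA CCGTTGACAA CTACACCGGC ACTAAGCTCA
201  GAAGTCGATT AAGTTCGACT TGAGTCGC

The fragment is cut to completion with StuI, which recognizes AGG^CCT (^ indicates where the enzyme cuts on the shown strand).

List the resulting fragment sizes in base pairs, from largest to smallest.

119, 75, 26, 8 bp

StuI sites (AGGCCT) start at positions 6, 81, 107.
StuI cuts after base 3 of each site, so after positions 8, 83, 109.
Linear molecule, 3 cuts → 4 fragments:
  1–8 → 8 bp
  9–83 → 75 bp
  84–109 → 26 bp
  110–228 → 119 bp
Sorted largest to smallest: 119, 75, 26, 8 bp.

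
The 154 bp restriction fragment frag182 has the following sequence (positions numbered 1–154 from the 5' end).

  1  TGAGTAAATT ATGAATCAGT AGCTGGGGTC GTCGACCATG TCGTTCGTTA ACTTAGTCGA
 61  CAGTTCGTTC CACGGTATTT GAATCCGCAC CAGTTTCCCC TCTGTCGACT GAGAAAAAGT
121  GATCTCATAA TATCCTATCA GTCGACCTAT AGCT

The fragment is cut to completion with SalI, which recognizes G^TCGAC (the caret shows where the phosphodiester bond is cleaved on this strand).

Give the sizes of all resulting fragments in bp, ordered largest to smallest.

SalI sites (GTCGAC) start at positions 31, 56, 104, 141.
SalI cuts after the first base of each site, so after positions 31, 56, 104, 141.
Linear molecule, 4 cuts → 5 fragments:
  1–31 → 31 bp
  32–56 → 25 bp
  57–104 → 48 bp
  105–141 → 37 bp
  142–154 → 13 bp
Sorted largest to smallest: 48, 37, 31, 25, 13 bp.

48, 37, 31, 25, 13 bp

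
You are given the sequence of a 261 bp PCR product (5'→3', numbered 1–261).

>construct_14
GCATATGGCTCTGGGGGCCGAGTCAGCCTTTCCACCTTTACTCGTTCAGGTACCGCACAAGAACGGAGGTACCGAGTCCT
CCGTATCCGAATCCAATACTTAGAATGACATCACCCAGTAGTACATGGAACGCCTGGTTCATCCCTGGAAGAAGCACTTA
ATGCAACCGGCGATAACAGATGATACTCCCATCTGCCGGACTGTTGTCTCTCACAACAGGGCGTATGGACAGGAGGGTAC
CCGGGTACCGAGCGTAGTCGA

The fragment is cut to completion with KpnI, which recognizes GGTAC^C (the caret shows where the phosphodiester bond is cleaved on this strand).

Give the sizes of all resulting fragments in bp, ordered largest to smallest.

168, 53, 19, 13, 8 bp

KpnI sites (GGTACC) start at positions 49, 68, 236, 244.
KpnI cuts after base 5 of each site (before the last base), so after positions 53, 72, 240, 248.
Linear molecule, 4 cuts → 5 fragments:
  1–53 → 53 bp
  54–72 → 19 bp
  73–240 → 168 bp
  241–248 → 8 bp
  249–261 → 13 bp
Sorted largest to smallest: 168, 53, 19, 13, 8 bp.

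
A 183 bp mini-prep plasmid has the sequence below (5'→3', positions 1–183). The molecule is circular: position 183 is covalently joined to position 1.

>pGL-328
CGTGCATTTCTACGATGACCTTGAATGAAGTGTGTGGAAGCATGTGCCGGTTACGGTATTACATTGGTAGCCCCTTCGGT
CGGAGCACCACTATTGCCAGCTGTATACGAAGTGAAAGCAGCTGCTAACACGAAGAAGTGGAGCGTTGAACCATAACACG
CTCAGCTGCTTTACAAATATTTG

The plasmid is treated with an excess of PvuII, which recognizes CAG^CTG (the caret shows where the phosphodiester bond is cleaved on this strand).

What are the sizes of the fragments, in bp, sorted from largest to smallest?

PvuII sites (CAGCTG) start at positions 98, 119, 163.
PvuII cuts after base 3 of each site, so after positions 100, 121, 165.
Circular molecule, 3 cuts → 3 fragments:
  101–121 → 21 bp
  122–165 → 44 bp
  166–183 then 1–100 → 18 + 100 = 118 bp
Sorted largest to smallest: 118, 44, 21 bp.

118, 44, 21 bp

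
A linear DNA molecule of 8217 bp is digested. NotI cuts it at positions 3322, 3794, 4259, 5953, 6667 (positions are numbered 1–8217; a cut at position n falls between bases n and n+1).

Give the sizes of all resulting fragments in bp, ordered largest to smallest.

Linear molecule, 5 cuts → 6 fragments:
  3322 − 0 = 3322 bp
  3794 − 3322 = 472 bp
  4259 − 3794 = 465 bp
  5953 − 4259 = 1694 bp
  6667 − 5953 = 714 bp
  8217 − 6667 = 1550 bp
Sorted largest to smallest: 3322, 1694, 1550, 714, 472, 465 bp.

3322, 1694, 1550, 714, 472, 465 bp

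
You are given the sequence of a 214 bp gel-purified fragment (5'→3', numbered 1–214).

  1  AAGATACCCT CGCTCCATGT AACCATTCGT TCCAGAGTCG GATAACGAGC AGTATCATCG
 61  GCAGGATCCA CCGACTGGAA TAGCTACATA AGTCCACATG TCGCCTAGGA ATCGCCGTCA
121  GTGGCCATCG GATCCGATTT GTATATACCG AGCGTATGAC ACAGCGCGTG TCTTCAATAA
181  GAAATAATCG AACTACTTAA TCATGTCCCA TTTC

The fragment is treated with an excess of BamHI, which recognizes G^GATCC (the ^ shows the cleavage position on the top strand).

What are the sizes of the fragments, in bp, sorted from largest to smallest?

BamHI sites (GGATCC) start at positions 64, 130.
BamHI cuts after the first base of each site, so after positions 64, 130.
Linear molecule, 2 cuts → 3 fragments:
  1–64 → 64 bp
  65–130 → 66 bp
  131–214 → 84 bp
Sorted largest to smallest: 84, 66, 64 bp.

84, 66, 64 bp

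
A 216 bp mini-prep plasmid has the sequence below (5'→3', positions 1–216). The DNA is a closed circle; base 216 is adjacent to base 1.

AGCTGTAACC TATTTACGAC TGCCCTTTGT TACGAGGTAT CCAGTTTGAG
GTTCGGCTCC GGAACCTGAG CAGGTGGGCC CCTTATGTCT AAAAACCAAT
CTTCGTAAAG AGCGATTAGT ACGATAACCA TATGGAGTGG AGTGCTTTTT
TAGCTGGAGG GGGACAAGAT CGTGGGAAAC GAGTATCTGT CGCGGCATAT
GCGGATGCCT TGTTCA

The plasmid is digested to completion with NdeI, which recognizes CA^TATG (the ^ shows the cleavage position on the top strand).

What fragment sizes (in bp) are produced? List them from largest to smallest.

149, 67 bp

NdeI sites (CATATG) start at positions 129, 196.
NdeI cuts after base 2 of each site, so after positions 130, 197.
Circular molecule, 2 cuts → 2 fragments:
  131–197 → 67 bp
  198–216 then 1–130 → 19 + 130 = 149 bp
Sorted largest to smallest: 149, 67 bp.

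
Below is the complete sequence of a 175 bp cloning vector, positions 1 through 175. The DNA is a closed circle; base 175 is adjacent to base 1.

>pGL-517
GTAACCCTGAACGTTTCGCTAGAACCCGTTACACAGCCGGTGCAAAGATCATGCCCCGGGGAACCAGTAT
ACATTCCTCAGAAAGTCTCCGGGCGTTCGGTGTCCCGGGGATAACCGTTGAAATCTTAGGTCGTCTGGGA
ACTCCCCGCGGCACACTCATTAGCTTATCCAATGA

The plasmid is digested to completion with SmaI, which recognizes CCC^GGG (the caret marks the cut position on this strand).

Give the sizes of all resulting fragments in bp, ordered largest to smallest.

126, 49 bp

SmaI sites (CCCGGG) start at positions 55, 104.
SmaI cuts after base 3 of each site, so after positions 57, 106.
Circular molecule, 2 cuts → 2 fragments:
  58–106 → 49 bp
  107–175 then 1–57 → 69 + 57 = 126 bp
Sorted largest to smallest: 126, 49 bp.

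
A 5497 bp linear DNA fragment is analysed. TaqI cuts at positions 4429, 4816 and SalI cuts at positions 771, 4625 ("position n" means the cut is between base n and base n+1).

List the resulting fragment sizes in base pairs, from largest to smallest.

Combined cut positions (sorted): 771, 4429, 4625, 4816.
Linear molecule, 4 cuts → 5 fragments:
  771 − 0 = 771 bp
  4429 − 771 = 3658 bp
  4625 − 4429 = 196 bp
  4816 − 4625 = 191 bp
  5497 − 4816 = 681 bp
Sorted largest to smallest: 3658, 771, 681, 196, 191 bp.

3658, 771, 681, 196, 191 bp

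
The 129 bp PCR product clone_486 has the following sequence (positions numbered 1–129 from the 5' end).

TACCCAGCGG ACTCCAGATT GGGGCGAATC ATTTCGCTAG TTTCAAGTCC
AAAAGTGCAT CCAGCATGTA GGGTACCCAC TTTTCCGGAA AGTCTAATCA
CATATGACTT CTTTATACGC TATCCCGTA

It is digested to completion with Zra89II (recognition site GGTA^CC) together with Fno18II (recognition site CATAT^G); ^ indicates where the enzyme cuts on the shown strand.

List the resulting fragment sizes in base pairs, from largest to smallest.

75, 30, 24 bp

The Zra89II site (GGTACC) starts at position 72.
Zra89II cuts after base 4 of each site, so after position 75.
The Fno18II site (CATATG) starts at position 101.
Fno18II cuts after base 5 of each site (before the last base), so after position 105.
Combined cut positions: 75, 105.
Linear molecule, 2 cuts → 3 fragments:
  1–75 → 75 bp
  76–105 → 30 bp
  106–129 → 24 bp
Sorted largest to smallest: 75, 30, 24 bp.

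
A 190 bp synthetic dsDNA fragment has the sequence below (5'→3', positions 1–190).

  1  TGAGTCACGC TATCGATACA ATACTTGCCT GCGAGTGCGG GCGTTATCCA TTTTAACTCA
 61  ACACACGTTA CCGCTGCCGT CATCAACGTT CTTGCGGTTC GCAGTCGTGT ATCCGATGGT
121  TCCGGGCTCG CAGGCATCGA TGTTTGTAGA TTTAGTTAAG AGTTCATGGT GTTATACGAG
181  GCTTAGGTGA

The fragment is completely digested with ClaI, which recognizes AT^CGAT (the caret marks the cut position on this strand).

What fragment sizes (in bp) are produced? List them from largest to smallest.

124, 53, 13 bp

ClaI sites (ATCGAT) start at positions 12, 136.
ClaI cuts after base 2 of each site, so after positions 13, 137.
Linear molecule, 2 cuts → 3 fragments:
  1–13 → 13 bp
  14–137 → 124 bp
  138–190 → 53 bp
Sorted largest to smallest: 124, 53, 13 bp.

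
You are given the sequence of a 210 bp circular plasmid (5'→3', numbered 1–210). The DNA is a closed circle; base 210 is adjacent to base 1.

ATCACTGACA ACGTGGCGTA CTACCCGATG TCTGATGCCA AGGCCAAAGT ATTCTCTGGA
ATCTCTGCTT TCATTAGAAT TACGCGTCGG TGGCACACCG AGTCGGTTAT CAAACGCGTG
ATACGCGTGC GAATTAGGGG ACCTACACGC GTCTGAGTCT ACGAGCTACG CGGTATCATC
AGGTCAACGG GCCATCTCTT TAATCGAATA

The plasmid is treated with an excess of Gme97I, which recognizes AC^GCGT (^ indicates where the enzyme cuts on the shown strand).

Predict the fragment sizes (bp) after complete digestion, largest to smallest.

145, 32, 24, 9 bp

Gme97I sites (ACGCGT) start at positions 82, 114, 123, 147.
Gme97I cuts after base 2 of each site, so after positions 83, 115, 124, 148.
Circular molecule, 4 cuts → 4 fragments:
  84–115 → 32 bp
  116–124 → 9 bp
  125–148 → 24 bp
  149–210 then 1–83 → 62 + 83 = 145 bp
Sorted largest to smallest: 145, 32, 24, 9 bp.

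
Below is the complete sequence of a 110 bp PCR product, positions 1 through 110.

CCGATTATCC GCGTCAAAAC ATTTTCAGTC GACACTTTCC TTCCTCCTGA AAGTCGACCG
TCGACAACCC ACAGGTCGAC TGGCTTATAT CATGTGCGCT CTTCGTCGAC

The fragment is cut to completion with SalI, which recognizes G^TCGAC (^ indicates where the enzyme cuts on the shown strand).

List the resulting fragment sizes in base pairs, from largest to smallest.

30, 28, 25, 15, 7, 5 bp

SalI sites (GTCGAC) start at positions 28, 53, 60, 75, 105.
SalI cuts after the first base of each site, so after positions 28, 53, 60, 75, 105.
Linear molecule, 5 cuts → 6 fragments:
  1–28 → 28 bp
  29–53 → 25 bp
  54–60 → 7 bp
  61–75 → 15 bp
  76–105 → 30 bp
  106–110 → 5 bp
Sorted largest to smallest: 30, 28, 25, 15, 7, 5 bp.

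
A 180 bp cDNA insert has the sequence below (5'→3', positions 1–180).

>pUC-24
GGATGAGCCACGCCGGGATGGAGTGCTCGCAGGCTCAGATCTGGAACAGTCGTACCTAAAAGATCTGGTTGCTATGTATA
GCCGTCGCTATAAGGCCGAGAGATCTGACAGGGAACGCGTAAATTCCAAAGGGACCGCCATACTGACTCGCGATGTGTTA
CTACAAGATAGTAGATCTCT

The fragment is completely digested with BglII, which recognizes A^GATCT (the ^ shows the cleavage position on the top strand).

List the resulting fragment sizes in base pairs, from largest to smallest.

72, 40, 37, 24, 7 bp

BglII sites (AGATCT) start at positions 37, 61, 101, 173.
BglII cuts after the first base of each site, so after positions 37, 61, 101, 173.
Linear molecule, 4 cuts → 5 fragments:
  1–37 → 37 bp
  38–61 → 24 bp
  62–101 → 40 bp
  102–173 → 72 bp
  174–180 → 7 bp
Sorted largest to smallest: 72, 40, 37, 24, 7 bp.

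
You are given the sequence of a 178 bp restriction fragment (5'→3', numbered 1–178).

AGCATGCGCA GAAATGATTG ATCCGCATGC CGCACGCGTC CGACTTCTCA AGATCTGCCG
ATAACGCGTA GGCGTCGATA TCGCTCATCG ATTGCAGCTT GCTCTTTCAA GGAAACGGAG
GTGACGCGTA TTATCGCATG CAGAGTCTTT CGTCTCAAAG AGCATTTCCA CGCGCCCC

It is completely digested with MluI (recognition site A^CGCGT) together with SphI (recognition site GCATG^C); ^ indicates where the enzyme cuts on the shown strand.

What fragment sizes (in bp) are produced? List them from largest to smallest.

MluI sites (ACGCGT) start at positions 34, 64, 124.
MluI cuts after the first base of each site, so after positions 34, 64, 124.
SphI sites (GCATGC) start at positions 2, 25, 136.
SphI cuts after base 5 of each site (before the last base), so after positions 6, 29, 140.
Combined cut positions: 6, 29, 34, 64, 124, 140.
Linear molecule, 6 cuts → 7 fragments:
  1–6 → 6 bp
  7–29 → 23 bp
  30–34 → 5 bp
  35–64 → 30 bp
  65–124 → 60 bp
  125–140 → 16 bp
  141–178 → 38 bp
Sorted largest to smallest: 60, 38, 30, 23, 16, 6, 5 bp.

60, 38, 30, 23, 16, 6, 5 bp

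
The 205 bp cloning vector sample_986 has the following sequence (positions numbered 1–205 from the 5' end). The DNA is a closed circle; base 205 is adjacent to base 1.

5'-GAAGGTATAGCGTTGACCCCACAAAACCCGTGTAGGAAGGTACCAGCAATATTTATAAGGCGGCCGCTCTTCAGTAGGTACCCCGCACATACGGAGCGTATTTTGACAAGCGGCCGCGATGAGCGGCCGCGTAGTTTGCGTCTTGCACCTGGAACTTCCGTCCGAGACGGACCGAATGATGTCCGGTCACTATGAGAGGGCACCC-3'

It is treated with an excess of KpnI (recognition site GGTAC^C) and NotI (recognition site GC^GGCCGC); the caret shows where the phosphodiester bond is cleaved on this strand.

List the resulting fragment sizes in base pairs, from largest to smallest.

KpnI sites (GGTACC) start at positions 39, 77.
KpnI cuts after base 5 of each site (before the last base), so after positions 43, 81.
NotI sites (GCGGCCGC) start at positions 60, 110, 123.
NotI cuts after base 2 of each site, so after positions 61, 111, 124.
Combined cut positions: 43, 61, 81, 111, 124.
Circular molecule, 5 cuts → 5 fragments:
  44–61 → 18 bp
  62–81 → 20 bp
  82–111 → 30 bp
  112–124 → 13 bp
  125–205 then 1–43 → 81 + 43 = 124 bp
Sorted largest to smallest: 124, 30, 20, 18, 13 bp.

124, 30, 20, 18, 13 bp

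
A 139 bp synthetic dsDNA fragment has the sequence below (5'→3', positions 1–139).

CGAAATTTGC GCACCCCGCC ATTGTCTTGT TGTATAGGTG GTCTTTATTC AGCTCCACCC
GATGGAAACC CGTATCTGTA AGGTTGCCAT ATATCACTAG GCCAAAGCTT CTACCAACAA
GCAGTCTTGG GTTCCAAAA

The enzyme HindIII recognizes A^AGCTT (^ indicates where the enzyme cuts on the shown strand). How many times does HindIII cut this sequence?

AAGCTT occurs starting at position 105.
HindIII cuts at 1 site.

1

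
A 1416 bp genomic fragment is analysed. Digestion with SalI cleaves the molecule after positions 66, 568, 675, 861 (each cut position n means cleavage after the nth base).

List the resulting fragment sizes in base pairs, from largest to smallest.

555, 502, 186, 107, 66 bp

Linear molecule, 4 cuts → 5 fragments:
  66 − 0 = 66 bp
  568 − 66 = 502 bp
  675 − 568 = 107 bp
  861 − 675 = 186 bp
  1416 − 861 = 555 bp
Sorted largest to smallest: 555, 502, 186, 107, 66 bp.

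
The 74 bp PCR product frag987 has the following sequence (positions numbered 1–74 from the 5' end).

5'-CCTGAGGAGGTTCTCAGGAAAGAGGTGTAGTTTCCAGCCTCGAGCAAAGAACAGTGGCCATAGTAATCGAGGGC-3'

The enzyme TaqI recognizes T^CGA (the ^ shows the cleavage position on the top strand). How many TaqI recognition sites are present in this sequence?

2

TCGA occurs starting at positions 40, 67.
TaqI cuts at 2 sites.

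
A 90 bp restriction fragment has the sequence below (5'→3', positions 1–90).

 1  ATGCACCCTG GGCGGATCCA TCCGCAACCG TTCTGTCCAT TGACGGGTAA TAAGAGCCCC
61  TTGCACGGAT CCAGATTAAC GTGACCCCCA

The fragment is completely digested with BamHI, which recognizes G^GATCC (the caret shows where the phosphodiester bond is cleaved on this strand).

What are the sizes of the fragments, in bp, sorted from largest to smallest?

BamHI sites (GGATCC) start at positions 14, 67.
BamHI cuts after the first base of each site, so after positions 14, 67.
Linear molecule, 2 cuts → 3 fragments:
  1–14 → 14 bp
  15–67 → 53 bp
  68–90 → 23 bp
Sorted largest to smallest: 53, 23, 14 bp.

53, 23, 14 bp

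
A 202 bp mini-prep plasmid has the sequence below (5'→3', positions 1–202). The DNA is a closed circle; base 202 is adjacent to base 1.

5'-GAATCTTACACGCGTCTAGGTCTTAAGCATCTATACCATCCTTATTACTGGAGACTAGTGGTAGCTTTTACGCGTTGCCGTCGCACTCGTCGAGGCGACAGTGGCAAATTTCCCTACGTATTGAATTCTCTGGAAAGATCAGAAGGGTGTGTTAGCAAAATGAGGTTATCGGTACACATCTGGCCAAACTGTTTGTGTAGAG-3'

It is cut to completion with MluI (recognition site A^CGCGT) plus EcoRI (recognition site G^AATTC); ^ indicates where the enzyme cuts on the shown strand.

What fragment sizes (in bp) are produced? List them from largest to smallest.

89, 60, 53 bp

MluI sites (ACGCGT) start at positions 10, 70.
MluI cuts after the first base of each site, so after positions 10, 70.
The EcoRI site (GAATTC) starts at position 123.
EcoRI cuts after the first base of each site, so after position 123.
Combined cut positions: 10, 70, 123.
Circular molecule, 3 cuts → 3 fragments:
  11–70 → 60 bp
  71–123 → 53 bp
  124–202 then 1–10 → 79 + 10 = 89 bp
Sorted largest to smallest: 89, 60, 53 bp.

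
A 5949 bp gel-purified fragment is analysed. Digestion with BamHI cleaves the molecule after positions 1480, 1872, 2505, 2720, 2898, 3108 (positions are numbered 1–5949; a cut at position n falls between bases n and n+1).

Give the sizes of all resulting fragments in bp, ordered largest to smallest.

Linear molecule, 6 cuts → 7 fragments:
  1480 − 0 = 1480 bp
  1872 − 1480 = 392 bp
  2505 − 1872 = 633 bp
  2720 − 2505 = 215 bp
  2898 − 2720 = 178 bp
  3108 − 2898 = 210 bp
  5949 − 3108 = 2841 bp
Sorted largest to smallest: 2841, 1480, 633, 392, 215, 210, 178 bp.

2841, 1480, 633, 392, 215, 210, 178 bp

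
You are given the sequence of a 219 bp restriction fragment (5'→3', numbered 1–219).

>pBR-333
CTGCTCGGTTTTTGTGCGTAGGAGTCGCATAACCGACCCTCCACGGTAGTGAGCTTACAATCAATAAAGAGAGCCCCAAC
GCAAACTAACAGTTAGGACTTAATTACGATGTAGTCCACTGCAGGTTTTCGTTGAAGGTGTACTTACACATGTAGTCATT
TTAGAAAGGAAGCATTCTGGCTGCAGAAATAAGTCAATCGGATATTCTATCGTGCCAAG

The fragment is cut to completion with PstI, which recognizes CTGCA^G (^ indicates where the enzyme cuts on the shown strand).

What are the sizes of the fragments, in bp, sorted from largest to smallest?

123, 62, 34 bp

PstI sites (CTGCAG) start at positions 119, 181.
PstI cuts after base 5 of each site (before the last base), so after positions 123, 185.
Linear molecule, 2 cuts → 3 fragments:
  1–123 → 123 bp
  124–185 → 62 bp
  186–219 → 34 bp
Sorted largest to smallest: 123, 62, 34 bp.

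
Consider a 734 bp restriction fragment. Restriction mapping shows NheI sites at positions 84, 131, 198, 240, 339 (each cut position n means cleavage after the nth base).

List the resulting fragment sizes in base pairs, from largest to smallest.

395, 99, 84, 67, 47, 42 bp

Linear molecule, 5 cuts → 6 fragments:
  84 − 0 = 84 bp
  131 − 84 = 47 bp
  198 − 131 = 67 bp
  240 − 198 = 42 bp
  339 − 240 = 99 bp
  734 − 339 = 395 bp
Sorted largest to smallest: 395, 99, 84, 67, 47, 42 bp.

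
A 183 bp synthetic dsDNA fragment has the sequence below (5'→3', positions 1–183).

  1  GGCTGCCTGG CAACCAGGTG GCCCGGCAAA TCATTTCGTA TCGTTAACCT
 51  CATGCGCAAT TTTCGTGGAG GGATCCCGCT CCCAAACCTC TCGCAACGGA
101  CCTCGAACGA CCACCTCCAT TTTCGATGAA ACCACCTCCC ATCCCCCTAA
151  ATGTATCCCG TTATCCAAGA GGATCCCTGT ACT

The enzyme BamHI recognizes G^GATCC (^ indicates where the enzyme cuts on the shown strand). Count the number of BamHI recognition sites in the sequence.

GGATCC occurs starting at positions 71, 171.
BamHI cuts at 2 sites.

2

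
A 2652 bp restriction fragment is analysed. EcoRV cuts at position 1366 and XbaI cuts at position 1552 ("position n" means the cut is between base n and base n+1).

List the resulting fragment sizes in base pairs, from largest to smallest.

1366, 1100, 186 bp

Combined cut positions (sorted): 1366, 1552.
Linear molecule, 2 cuts → 3 fragments:
  1366 − 0 = 1366 bp
  1552 − 1366 = 186 bp
  2652 − 1552 = 1100 bp
Sorted largest to smallest: 1366, 1100, 186 bp.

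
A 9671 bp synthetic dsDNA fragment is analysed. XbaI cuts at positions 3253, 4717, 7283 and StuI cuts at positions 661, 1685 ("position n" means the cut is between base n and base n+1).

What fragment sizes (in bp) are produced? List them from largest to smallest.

Combined cut positions (sorted): 661, 1685, 3253, 4717, 7283.
Linear molecule, 5 cuts → 6 fragments:
  661 − 0 = 661 bp
  1685 − 661 = 1024 bp
  3253 − 1685 = 1568 bp
  4717 − 3253 = 1464 bp
  7283 − 4717 = 2566 bp
  9671 − 7283 = 2388 bp
Sorted largest to smallest: 2566, 2388, 1568, 1464, 1024, 661 bp.

2566, 2388, 1568, 1464, 1024, 661 bp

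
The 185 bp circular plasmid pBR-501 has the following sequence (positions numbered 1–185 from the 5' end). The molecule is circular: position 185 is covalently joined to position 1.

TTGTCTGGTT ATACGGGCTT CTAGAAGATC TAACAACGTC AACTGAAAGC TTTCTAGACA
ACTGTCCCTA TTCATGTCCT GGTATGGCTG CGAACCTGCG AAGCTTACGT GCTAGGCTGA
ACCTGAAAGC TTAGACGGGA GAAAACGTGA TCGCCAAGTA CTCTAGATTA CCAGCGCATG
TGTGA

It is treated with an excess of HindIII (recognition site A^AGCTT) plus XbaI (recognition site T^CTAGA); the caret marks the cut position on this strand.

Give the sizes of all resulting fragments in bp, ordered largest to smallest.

HindIII sites (AAGCTT) start at positions 47, 101, 127.
HindIII cuts after the first base of each site, so after positions 47, 101, 127.
XbaI sites (TCTAGA) start at positions 20, 53, 162.
XbaI cuts after the first base of each site, so after positions 20, 53, 162.
Combined cut positions: 20, 47, 53, 101, 127, 162.
Circular molecule, 6 cuts → 6 fragments:
  21–47 → 27 bp
  48–53 → 6 bp
  54–101 → 48 bp
  102–127 → 26 bp
  128–162 → 35 bp
  163–185 then 1–20 → 23 + 20 = 43 bp
Sorted largest to smallest: 48, 43, 35, 27, 26, 6 bp.

48, 43, 35, 27, 26, 6 bp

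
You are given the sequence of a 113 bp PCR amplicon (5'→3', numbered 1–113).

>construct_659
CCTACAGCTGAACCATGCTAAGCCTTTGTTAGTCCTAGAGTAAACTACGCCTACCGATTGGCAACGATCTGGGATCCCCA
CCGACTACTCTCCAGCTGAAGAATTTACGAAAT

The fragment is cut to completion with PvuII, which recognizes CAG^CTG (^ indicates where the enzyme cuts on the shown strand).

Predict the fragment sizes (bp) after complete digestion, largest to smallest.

88, 18, 7 bp

PvuII sites (CAGCTG) start at positions 5, 93.
PvuII cuts after base 3 of each site, so after positions 7, 95.
Linear molecule, 2 cuts → 3 fragments:
  1–7 → 7 bp
  8–95 → 88 bp
  96–113 → 18 bp
Sorted largest to smallest: 88, 18, 7 bp.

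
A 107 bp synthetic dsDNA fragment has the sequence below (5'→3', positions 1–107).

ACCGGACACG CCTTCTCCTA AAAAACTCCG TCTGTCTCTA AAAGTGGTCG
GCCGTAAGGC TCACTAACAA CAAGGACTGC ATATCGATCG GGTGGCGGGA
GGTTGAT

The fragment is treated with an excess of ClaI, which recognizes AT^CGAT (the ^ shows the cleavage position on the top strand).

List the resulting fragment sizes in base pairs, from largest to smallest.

84, 23 bp

The ClaI site (ATCGAT) starts at position 83.
ClaI cuts after base 2 of each site, so after position 84.
Linear molecule, 1 cut → 2 fragments:
  1–84 → 84 bp
  85–107 → 23 bp
Sorted largest to smallest: 84, 23 bp.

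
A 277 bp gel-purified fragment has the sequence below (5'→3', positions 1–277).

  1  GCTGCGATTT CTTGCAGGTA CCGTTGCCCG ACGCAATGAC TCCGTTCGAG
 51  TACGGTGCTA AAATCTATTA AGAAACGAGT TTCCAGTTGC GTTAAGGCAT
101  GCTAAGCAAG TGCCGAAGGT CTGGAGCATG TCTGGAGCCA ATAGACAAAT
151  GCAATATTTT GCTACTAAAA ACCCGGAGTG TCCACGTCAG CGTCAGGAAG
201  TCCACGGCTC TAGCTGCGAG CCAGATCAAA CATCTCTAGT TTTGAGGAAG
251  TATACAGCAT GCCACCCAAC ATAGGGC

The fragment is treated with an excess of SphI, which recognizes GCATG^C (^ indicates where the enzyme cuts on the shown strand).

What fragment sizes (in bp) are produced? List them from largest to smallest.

SphI sites (GCATGC) start at positions 97, 257.
SphI cuts after base 5 of each site (before the last base), so after positions 101, 261.
Linear molecule, 2 cuts → 3 fragments:
  1–101 → 101 bp
  102–261 → 160 bp
  262–277 → 16 bp
Sorted largest to smallest: 160, 101, 16 bp.

160, 101, 16 bp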